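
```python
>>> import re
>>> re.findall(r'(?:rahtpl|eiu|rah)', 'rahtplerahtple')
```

The regex engine tests alternatives in the order written; an earlier branch that matches wins even if a later one would match more.
Walking the string: at [0:6] → 'rahtpl'; at [7:13] → 'rahtpl'.
No capturing groups, so `findall` returns the 2 full match strings.

['rahtpl', 'rahtpl']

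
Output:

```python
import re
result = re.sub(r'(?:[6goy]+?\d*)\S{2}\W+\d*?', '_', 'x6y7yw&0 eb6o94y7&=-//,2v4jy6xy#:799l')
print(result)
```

The pattern matches one or more of one of [6goy] (lazy), then zero or more of a digit (non-capturing group); then exactly 2 of a non-whitespace character, then one or more of a non-word character, then zero or more of a digit (lazy).
Matches: at [1:7] → '6y7yw&'; at [11:23] → '6o94y7&=-//,'; at [27:33] → 'y6xy#:'.
Every occurrence is swapped for '_'.

x_0 eb_2v4j_799l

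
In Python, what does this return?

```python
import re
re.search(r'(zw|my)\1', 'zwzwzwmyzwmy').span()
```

(0, 4)

A backreference is literal: `\1` must see the identical characters the first group matched.
`re.search` scans for the first position where the pattern succeeds.
The match spans [0:4] → 'zwzw'.
Captured: group 1 = 'zw'.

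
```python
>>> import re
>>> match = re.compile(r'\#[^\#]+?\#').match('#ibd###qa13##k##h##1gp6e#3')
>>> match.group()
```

`re.match` only tries the pattern at the start of the string.
The match spans [0:5] → '#ibd#'.

'#ibd#'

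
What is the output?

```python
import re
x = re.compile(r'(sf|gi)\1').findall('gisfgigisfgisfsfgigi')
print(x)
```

['gi', 'sf', 'gi']

The backreference `\1` re-matches whatever the first group consumed, character for character.
Scanning left to right: at [4:8] match 'gigi', group 1 = 'gi'; at [12:16] match 'sfsf', group 1 = 'sf'; at [16:20] match 'gigi', group 1 = 'gi'.
With a single group, `findall` returns only what that group captured — 3 items.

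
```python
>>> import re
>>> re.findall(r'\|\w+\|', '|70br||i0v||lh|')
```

['|70br|', '|i0v|', '|lh|']

Walking the string: at [0:6] → '|70br|'; at [6:11] → '|i0v|'; at [11:15] → '|lh|'.
`findall` yields the raw match text (3 of them) because the pattern has no groups.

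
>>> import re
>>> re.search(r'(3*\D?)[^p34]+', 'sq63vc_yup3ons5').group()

The pattern matches zero or more of a literal '3', then optionally a non-digit (captured); then one or more of any character except [p34].
Unlike `match`, `search` isn't anchored — it looks for the pattern anywhere in the string.
The match spans [0:3] → 'sq6'.
Captured: group 1 = 's'.

'sq6'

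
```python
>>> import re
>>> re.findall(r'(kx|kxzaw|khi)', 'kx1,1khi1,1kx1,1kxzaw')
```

Alternation isn't longest-match — the leftmost alternative that fits at this position is chosen.
Scanning left to right: at [0:2] match 'kx', group 1 = 'kx'; at [5:8] match 'khi', group 1 = 'khi'; at [11:13] match 'kx', group 1 = 'kx'; at [16:18] match 'kx', group 1 = 'kx'.
With a single group, `findall` returns only what that group captured — 4 items.

['kx', 'khi', 'kx', 'kx']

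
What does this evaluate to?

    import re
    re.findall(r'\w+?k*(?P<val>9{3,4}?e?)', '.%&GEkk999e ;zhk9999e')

Pattern: one or more of a word character (lazy), then zero or more of the literal 'k'; then 3 to 4 of the literal '9' (lazy), then optionally a literal 'e' (captured as 'val').
Because the quantifier is non-greedy, it stops expanding at the earliest point where the rest of the pattern can succeed.
Walking the string: at [3:11] match 'GEkk999e', group 1 = '999e'; at [13:19] match 'zhk999', group 1 = '999'.
With a single group, `findall` returns only what that group captured — 2 items.

['999e', '999']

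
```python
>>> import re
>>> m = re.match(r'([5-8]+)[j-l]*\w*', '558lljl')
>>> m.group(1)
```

'558'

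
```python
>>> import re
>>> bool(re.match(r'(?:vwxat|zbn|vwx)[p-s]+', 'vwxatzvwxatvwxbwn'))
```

With `match`, the pattern is implicitly anchored at the beginning.
Here position 0 doesn't satisfy it, so the call returns None, and `bool(None)` is False.

False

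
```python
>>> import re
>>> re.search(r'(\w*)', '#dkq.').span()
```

(0, 0)

The pattern matches zero or more of a word character (captured).
The match spans [0:0] → ''.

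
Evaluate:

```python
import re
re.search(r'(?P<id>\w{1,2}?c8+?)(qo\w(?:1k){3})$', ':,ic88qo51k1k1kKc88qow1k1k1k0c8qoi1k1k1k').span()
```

(27, 40)

Pattern: 1 to 2 of a word character (lazy), then a literal 'c', then one or more of the literal '8' (lazy) (captured as 'id'); then the literal 'qo', then a word character, then the literal '1k' repeated 3 times (captured); then anchored at the end.
`re.search` scans for the first position where the pattern succeeds.
The match spans [27:40] → 'k0c8qoi1k1k1k'.
Captured: group 1 = 'k0c8', group 2 = 'qoi1k1k1k'.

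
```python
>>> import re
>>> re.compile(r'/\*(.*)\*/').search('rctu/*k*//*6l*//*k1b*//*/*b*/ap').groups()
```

('k*//*6l*//*k1b*//*/*b',)

Unlike `match`, `search` isn't anchored — it looks for the pattern anywhere in the string.
The match spans [4:29] → '/*k*//*6l*//*k1b*//*/*b*/'.
Captured: group 1 = 'k*//*6l*//*k1b*//*/*b'.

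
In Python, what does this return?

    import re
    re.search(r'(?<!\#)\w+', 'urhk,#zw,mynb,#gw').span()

(0, 4)

The negative lookahead/lookbehind blocks any match where the forbidden context is present.
`search` walks the string left to right and returns the first match it finds.
The match spans [0:4] → 'urhk'.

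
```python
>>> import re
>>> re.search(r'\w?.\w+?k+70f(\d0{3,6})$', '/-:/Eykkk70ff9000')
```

None

Here nothing in the string fits, so the call returns None.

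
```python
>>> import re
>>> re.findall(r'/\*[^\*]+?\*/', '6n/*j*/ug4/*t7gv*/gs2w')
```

['/*j*/', '/*t7gv*/']

No capturing groups, so `findall` returns the 2 full match strings.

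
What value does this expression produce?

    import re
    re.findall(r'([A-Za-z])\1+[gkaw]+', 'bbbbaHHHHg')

['b', 'H']

The backreference `\1` re-matches whatever the first group consumed, character for character.
One capturing group, so `findall` returns just the captured substring from each match — 2 in all.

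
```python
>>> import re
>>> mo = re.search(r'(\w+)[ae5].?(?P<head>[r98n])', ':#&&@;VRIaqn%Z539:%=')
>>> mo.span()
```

(6, 12)

This matches one or more of a word character (captured); then one of [ae5], then optionally any character; then one of [r98n] (captured as 'head').
Unlike `match`, `search` isn't anchored — it looks for the pattern anywhere in the string.
The match spans [6:12] → 'VRIaqn'.
Captured: group 1 = 'VRI', group 2 = 'n'.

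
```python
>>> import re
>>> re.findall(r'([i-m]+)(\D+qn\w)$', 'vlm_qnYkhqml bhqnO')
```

[('lm', '_qnYkhqml bhqnO')]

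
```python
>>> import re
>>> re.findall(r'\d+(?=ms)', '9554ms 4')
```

The `(?=…)`/`(?<=…)` assertion just peeks at neighbouring text; it doesn't advance the match position.
Matches: at [0:4] → '9554'.
Since nothing is captured, `findall` lists the 1 matched substring directly.

['9554']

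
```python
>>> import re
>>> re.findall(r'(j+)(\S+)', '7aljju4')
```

[('jj', 'u4')]

2 groups means the one result is a tuple of 2 captured strings — 1 here.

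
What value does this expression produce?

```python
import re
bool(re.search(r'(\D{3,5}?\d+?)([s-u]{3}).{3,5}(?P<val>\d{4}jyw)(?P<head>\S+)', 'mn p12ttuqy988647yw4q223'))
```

False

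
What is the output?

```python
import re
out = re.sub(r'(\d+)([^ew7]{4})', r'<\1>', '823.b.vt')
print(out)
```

Each match is replaced using the text its own group 1 captured.

<823>t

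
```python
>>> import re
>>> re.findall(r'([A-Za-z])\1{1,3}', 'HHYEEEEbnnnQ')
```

A backreference is literal: `\1` must see the identical characters the first group matched.
Scanning left to right: at [0:2] match 'HH', group 1 = 'H'; at [3:7] match 'EEEE', group 1 = 'E'; at [8:11] match 'nnn', group 1 = 'n'.
With a single group, `findall` returns only what that group captured — 3 items.

['H', 'E', 'n']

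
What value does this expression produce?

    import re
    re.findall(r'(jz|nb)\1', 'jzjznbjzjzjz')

['jz', 'jz']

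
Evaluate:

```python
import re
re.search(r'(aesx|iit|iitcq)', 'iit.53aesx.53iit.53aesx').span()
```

(0, 3)

`search` walks the string left to right and returns the first match it finds.
The match spans [0:3] → 'iit'.
Captured: group 1 = 'iit'.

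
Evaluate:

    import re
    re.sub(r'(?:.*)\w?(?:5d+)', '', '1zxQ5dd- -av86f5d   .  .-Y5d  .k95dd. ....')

Every occurrence is swapped for ''.

'. ....'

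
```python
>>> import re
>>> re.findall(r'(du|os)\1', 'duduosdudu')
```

`\1` is not a pattern — it's the concrete string captured by group 1, re-applied verbatim.
Because there's exactly one group, `findall` drops the full match and keeps group 1 from each hit.

['du', 'du']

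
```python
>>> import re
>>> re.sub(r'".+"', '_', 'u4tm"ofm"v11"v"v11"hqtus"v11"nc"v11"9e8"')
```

Matches: at [4:40] → '"ofm"v11"v"v11"hqtus"v11"nc"v11"9e8"'.
Each match is replaced by '_'.

'u4tm_'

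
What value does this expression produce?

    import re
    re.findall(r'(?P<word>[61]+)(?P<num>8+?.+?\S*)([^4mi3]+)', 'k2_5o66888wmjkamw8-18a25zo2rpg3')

[('66', '888wmjkamw8-18a25zo2rp', 'g')]

Pattern: one or more of one of [61] (captured as 'word'); then one or more of a literal '8' (lazy), then one or more of any character (lazy), then zero or more of a non-whitespace character (captured as 'num'); then one or more of any character except [4mi3] (captured).
Scanning left to right: at [5:30] match '66888wmjkamw8-18a25zo2rpg', groups = ('66', '888wmjkamw8-18a25zo2rp', 'g').
`findall` packs the 3 group values into a tuple for every match.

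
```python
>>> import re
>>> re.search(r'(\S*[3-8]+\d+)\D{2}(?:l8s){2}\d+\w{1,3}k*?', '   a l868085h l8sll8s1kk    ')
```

The pattern matches zero or more of a non-whitespace character, then one or more of a character in [3-8], then one or more of a digit (captured); then exactly 2 of a non-digit, then the literal 'l8s' repeated 2 times, then one or more of a digit; then 1 to 3 of a word character, then zero or more of the literal 'k' (lazy).
`search` walks the string left to right and returns the first match it finds.
Here no position works, so the call returns None.

None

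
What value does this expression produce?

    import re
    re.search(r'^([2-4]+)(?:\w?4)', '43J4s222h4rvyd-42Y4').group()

'43J4'

The pattern matches anchored at the start of the string; then one or more of a character in [2-4] (captured); then optionally a word character, then a literal '4' (non-capturing group).
`re.search` tries every starting position until one works.
The match spans [0:4] → '43J4'.
Captured: group 1 = '43'.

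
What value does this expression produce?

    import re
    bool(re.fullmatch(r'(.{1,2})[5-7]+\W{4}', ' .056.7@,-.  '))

False

`re.fullmatch` requires the pattern to consume the entire string.
Here there's no way to consume every character, so the call returns None, and `bool(None)` is False.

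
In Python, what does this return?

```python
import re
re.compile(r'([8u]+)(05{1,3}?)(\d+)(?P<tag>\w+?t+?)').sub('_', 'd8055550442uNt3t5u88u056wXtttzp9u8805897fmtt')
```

'd_3t5_ttzp9_t'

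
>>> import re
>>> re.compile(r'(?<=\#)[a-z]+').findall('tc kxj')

[]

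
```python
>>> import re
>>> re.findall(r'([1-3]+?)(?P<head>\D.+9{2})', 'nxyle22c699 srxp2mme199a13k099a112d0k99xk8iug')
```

Pattern: one or more of a character in [1-3] (lazy) (captured); then a non-digit, then one or more of any character, then exactly 2 of the literal '9' (captured as 'head').
Walking the string: at [5:39] match '22c699 srxp2mme199a13k099a112d0k99', groups = ('22', 'c699 srxp2mme199a13k099a112d0k99').
Multiple groups make `findall` return tuples — one 2-tuple for the one match.

[('22', 'c699 srxp2mme199a13k099a112d0k99')]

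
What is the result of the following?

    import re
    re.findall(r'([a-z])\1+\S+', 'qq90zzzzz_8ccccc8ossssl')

['q']

After group 1 captures some text, `\1` only succeeds where that same text appears again.
Walking the string: at [0:23] match 'qq90zzzzz_8ccccc8ossssl', group 1 = 'q'.
Because there's exactly one group, `findall` drops the full match and keeps group 1 from the one hit.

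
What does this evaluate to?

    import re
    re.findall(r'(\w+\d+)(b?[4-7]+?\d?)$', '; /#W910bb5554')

Pattern: one or more of a word character, then one or more of a digit (captured); then optionally the literal 'b', then one or more of a character in [4-7] (lazy), then optionally a digit (captured); then anchored at the end.
`findall` packs the 2 group values into a tuple for every match.

[('W910bb555', '4')]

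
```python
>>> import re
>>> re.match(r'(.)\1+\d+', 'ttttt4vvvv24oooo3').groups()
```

('t',)

The backreference `\1` re-matches whatever the first group consumed, character for character.
With `match`, the pattern is implicitly anchored at the beginning.
The match spans [0:6] → 'ttttt4'.
Captured: group 1 = 't'.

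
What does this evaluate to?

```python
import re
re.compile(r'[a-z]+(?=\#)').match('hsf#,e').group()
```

'hsf'

Because the assertion is zero-width, the text it checks is not consumed and won't appear in the result.
`re.match` only tries the pattern at the start of the string.
The match spans [0:3] → 'hsf'.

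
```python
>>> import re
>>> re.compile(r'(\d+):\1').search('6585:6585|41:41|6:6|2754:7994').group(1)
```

The match spans [0:9] → '6585:6585'.
Captured: group 1 = '6585'.

'6585'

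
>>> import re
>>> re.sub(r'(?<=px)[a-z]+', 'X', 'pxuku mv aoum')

The lookaround is zero-width — it requires the adjacent text to match without consuming it, so the asserted text isn't part of the match.
Every occurrence is swapped for 'X'.

'pxX mv aoum'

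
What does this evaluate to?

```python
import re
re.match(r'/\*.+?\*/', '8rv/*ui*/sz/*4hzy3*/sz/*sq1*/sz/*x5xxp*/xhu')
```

`re.match` won't scan ahead — the pattern has to work from the very first character.
Here position 0 doesn't satisfy it, so the call returns None.

None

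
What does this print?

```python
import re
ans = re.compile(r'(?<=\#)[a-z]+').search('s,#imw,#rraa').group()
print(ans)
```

The `(?=…)`/`(?<=…)` assertion just peeks at neighbouring text; it doesn't advance the match position.
The match spans [3:6] → 'imw'.

imw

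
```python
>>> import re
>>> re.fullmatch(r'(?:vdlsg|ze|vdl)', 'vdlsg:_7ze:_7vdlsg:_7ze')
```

`re.fullmatch` requires the pattern to consume the entire string.
Here there's no way to consume every character, so the call returns None.

None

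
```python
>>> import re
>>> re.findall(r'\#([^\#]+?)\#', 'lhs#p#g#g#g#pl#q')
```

Scanning left to right: at [3:6] match '#p#', group 1 = 'p'; at [7:10] match '#g#', group 1 = 'g'; at [11:15] match '#pl#', group 1 = 'pl'.
`findall` collects group 1 from each match (3 total).

['p', 'g', 'pl']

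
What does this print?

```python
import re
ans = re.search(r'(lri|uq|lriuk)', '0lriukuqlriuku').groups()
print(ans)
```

Branches in `(...|...)` are attempted left-to-right; the first branch that allows the whole pattern to succeed is taken.
`search` walks the string left to right and returns the first match it finds.
The match spans [1:4] → 'lri'.
Captured: group 1 = 'lri'.

('lri',)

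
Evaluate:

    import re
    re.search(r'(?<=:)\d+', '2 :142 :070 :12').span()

(3, 6)

The positive lookaround only admits positions where the adjacent text matches; those characters stay outside the span.
The match spans [3:6] → '142'.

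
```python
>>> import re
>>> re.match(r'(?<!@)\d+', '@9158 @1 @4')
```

None

The negative lookaround is zero-width — it rules out positions where the adjacent text would match, without consuming anything.
`match` is anchored at position 0; if the pattern doesn't fit there, it returns None.
Here the pattern fails at index 0, so the call returns None.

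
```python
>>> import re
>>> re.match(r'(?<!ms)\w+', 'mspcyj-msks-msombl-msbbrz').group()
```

With `match`, the pattern is implicitly anchored at the beginning.
The match spans [0:6] → 'mspcyj'.

'mspcyj'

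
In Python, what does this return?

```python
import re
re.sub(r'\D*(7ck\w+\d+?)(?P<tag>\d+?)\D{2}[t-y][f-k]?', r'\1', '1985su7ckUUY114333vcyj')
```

This matches zero or more of a non-digit; then the literal '7ck', then one or more of a word character, then one or more of a digit (lazy) (captured); then one or more of a digit (lazy) (captured as 'tag'); then exactly 2 of a non-digit, then a character in [t-y], then optionally a character in [f-k].
Matches: at [4:22] → 'su7ckUUY114333vcyj'.
Each match is replaced using the text its own group 1 captured.

'19857ckUUY11433'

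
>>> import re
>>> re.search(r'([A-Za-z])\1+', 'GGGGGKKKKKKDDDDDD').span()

(0, 5)

`\1` is not a pattern — it's the concrete string captured by group 1, re-applied verbatim.
The match spans [0:5] → 'GGGGG'.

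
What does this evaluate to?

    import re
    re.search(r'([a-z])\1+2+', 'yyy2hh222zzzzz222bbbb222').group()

'yyy2'

`\1` is not a pattern — it's the concrete string captured by group 1, re-applied verbatim.
`re.search` tries every starting position until one works.
The match spans [0:4] → 'yyy2'.
Captured: group 1 = 'y'.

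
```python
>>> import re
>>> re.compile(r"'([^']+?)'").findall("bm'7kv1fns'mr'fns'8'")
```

Scanning left to right: at [2:11] match "'7kv1fns'", group 1 = '7kv1fns'; at [13:18] match "'fns'", group 1 = 'fns'.
One capturing group, so `findall` returns just the captured substring from each match — 2 in all.

['7kv1fns', 'fns']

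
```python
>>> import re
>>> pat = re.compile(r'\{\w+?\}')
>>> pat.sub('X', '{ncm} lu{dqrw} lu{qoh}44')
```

Each match is replaced by 'X'.

'X luX luX44'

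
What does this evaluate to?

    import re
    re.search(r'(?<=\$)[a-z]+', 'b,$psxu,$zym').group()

The `(?=…)`/`(?<=…)` assertion just peeks at neighbouring text; it doesn't advance the match position.
`re.search` tries every starting position until one works.
The match spans [3:7] → 'psxu'.

'psxu'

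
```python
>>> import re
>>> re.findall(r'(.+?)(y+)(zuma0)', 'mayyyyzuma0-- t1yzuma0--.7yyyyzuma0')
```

This matches one or more of any character (lazy) (captured); then one or more of a literal 'y' (captured); then the literal 'zum', then the literal 'a0' (captured).
Walking the string: at [0:11] match 'mayyyyzuma0', groups = ('ma', 'yyyy', 'zuma0'); at [11:22] match '-- t1yzuma0', groups = ('-- t1', 'y', 'zuma0'); at [22:35] match '--.7yyyyzuma0', groups = ('--.7', 'yyyy', 'zuma0').
With 3 capturing groups, `findall` returns a 3-tuple per match.

[('ma', 'yyyy', 'zuma0'), ('-- t1', 'y', 'zuma0'), ('--.7', 'yyyy', 'zuma0')]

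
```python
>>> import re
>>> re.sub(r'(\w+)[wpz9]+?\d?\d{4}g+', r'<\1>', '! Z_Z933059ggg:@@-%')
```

'! <Z_Z>:@@-%'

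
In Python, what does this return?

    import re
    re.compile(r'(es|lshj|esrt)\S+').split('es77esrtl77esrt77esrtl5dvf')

['', 'es', '']

Matches to split on: at [0:26] → 'es77esrtl77esrt77esrtl5dvf'.
With a capturing group present, the delimiter's captured portion is kept in the result list.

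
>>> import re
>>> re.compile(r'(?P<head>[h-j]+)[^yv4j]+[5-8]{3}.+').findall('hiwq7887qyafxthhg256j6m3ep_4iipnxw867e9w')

This matches one or more of a character in [h-j] (captured as 'head'); then one or more of any character except [yv4j], then exactly 3 of a character in [5-8], then one or more of any character.
Scanning left to right: at [0:40] match 'hiwq7887qyafxthhg256j6m3ep_4iipnxw867e9w', group 1 = 'hi'.
With a single group, `findall` returns only what that group captured — 1 item.

['hi']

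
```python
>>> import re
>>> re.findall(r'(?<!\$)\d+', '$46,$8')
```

['6']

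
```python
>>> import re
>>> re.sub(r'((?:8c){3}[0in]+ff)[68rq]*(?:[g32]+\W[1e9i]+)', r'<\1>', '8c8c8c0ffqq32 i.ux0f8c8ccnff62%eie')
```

'<8c8c8c0ff>.ux0f8c8ccnff62%eie'

This matches the literal '8c' repeated 3 times, then one or more of one of [0in], then the literal 'ff' (captured); then zero or more of one of [68rq]; then one or more of one of [g32], then a non-word character, then one or more of one of [1e9i] (non-capturing group).
Matches: at [0:15] → '8c8c8c0ffqq32 i'.
Each match is replaced using the text its own group 1 captured.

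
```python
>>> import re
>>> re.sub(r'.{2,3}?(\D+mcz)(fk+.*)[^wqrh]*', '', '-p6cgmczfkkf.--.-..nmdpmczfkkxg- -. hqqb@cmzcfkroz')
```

Pattern: 2 to 3 of any character (lazy); then one or more of a non-digit, then the literal 'mc', then the literal 'z' (captured); then the literal 'f', then one or more of the literal 'k', then zero or more of any character (captured); then zero or more of any character except [wqrh].
Matches: at [0:50] → '-p6cgmczfkkf.--.-..nmdpmczfkkxg- -. hqqb@cmzcfkroz'.
Each match is replaced by ''.

''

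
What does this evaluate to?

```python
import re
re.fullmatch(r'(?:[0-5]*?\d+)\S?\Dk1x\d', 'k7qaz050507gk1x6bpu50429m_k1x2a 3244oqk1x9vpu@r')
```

None

This matches zero or more of a character in [0-5] (lazy), then one or more of a digit (non-capturing group); then optionally a non-whitespace character, then a non-digit, then the literal 'k1x'; then a digit.
`re.fullmatch` is like wrapping the pattern in `^…$` (in single-line mode).
Here the string isn't matched end-to-end, so the call returns None.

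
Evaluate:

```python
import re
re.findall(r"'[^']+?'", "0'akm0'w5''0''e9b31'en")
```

["'akm0'", "'0'", "'e9b31'"]

Matches: at [1:7] → "'akm0'"; at [10:13] → "'0'"; at [13:20] → "'e9b31'".
No capturing groups, so `findall` returns the 3 full match strings.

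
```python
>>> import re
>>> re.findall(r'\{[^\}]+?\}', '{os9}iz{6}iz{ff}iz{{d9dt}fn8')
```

['{os9}', '{6}', '{ff}', '{{d9dt}']

Walking the string: at [0:5] → '{os9}'; at [7:10] → '{6}'; at [12:16] → '{ff}'; at [18:25] → '{{d9dt}'.
No capturing groups, so `findall` returns the 4 full match strings.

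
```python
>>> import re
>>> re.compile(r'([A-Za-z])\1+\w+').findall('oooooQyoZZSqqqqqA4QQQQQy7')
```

['o']

After group 1 captures some text, `\1` only succeeds where that same text appears again.
Matches: at [0:25] match 'oooooQyoZZSqqqqqA4QQQQQy7', group 1 = 'o'.
`findall` collects group 1 from the one match (1 total).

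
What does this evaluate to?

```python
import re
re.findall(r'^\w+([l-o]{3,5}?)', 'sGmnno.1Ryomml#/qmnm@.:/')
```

['nno']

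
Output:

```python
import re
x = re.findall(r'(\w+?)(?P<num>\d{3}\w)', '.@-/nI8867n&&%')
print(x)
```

[('nI', '8867')]

A `+?`/`*?`/`{m,n}?` starts at its minimum and grows only as far as needed for what follows to match.
`findall` packs the 2 group values into a tuple for every match.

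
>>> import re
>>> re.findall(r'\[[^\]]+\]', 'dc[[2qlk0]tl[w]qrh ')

['[[2qlk0]', '[w]']

`findall` yields the raw match text (2 of them) because the pattern has no groups.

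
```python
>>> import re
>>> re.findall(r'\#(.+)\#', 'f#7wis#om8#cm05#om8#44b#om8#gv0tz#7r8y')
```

One capturing group, so `findall` returns just the captured substring from the one match — 1 in all.

['7wis#om8#cm05#om8#44b#om8#gv0tz']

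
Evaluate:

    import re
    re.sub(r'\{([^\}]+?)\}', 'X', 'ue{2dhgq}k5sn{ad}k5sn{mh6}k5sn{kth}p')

Matches: at [2:9] → '{2dhgq}'; at [13:17] → '{ad}'; at [21:26] → '{mh6}'; at [30:35] → '{kth}'.
Every occurrence is swapped for 'X'.

'ueXk5snXk5snXk5snXp'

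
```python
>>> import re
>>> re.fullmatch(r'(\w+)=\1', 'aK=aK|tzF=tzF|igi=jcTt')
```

For `fullmatch`, every character of the input must be accounted for by the pattern.
Here the pattern can't cover the whole string, so the call returns None.

None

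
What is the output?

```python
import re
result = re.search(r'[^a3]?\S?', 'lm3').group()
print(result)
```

lm

Pattern: optionally any character except [a3]; then optionally a non-whitespace character.
The match spans [0:2] → 'lm'.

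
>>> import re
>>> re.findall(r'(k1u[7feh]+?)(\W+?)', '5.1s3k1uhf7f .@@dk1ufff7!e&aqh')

Because the quantifier is non-greedy, it stops expanding at the earliest point where the rest of the pattern can succeed.
Multiple groups make `findall` return tuples — one 2-tuple for each match.

[('k1uhf7f', ' '), ('k1ufff7', '!')]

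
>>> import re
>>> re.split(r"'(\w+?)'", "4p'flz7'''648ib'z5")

['4p', 'flz7', "'", '648ib', 'z5']

Because the pattern has a capturing group, `split` also inserts each captured text between the pieces.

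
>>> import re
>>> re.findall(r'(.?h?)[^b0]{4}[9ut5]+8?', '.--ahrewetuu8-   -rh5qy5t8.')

This matches optionally any character, then optionally the literal 'h' (captured); then exactly 4 of any character except [b0], then one or more of one of [9ut5], then optionally the literal '8'.
Matches: at [3:13] match 'ahrewetuu8', group 1 = 'ah'; at [15:21] match '  -rh5', group 1 = ' '.
One capturing group, so `findall` returns just the captured substring from each match — 2 in all.

['ah', ' ']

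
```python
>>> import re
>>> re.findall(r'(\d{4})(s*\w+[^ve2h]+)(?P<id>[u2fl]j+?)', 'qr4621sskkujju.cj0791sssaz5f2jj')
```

[('4621', 'sskkujju.cj0791sssaz5f', '2j')]

A non-greedy quantifier consumes as few characters as it can — just enough that the remainder of the pattern still matches from where it stops; whatever follows it matches normally.
Multiple groups make `findall` return tuples — one 3-tuple for the one match.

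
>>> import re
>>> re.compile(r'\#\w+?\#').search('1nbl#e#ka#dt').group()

`search` walks the string left to right and returns the first match it finds.
The match spans [4:7] → '#e#'.

'#e#'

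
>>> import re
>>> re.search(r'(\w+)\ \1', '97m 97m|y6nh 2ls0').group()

`\1` has to match the exact text group 1 already captured.
`search` walks the string left to right and returns the first match it finds.
The match spans [0:7] → '97m 97m'.
Captured: group 1 = '97m'.

'97m 97m'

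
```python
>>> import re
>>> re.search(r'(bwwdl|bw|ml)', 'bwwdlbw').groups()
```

('bwwdl',)

`|` is ordered: at each position the engine commits to the first alternative that works.
`search` walks the string left to right and returns the first match it finds.
The match spans [0:5] → 'bwwdl'.
Captured: group 1 = 'bwwdl'.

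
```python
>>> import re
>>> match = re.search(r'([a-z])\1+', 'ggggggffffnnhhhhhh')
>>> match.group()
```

'gggggg'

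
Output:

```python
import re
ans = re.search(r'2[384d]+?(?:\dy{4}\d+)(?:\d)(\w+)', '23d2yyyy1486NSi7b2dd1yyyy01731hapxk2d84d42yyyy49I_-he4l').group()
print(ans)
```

The match spans [0:50] → '23d2yyyy1486NSi7b2dd1yyyy01731hapxk2d84d42yyyy49I_'.

23d2yyyy1486NSi7b2dd1yyyy01731hapxk2d84d42yyyy49I_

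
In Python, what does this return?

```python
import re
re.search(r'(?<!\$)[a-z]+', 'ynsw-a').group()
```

'ynsw'

The negative lookahead/lookbehind blocks any match where the forbidden context is present.
The match spans [0:4] → 'ynsw'.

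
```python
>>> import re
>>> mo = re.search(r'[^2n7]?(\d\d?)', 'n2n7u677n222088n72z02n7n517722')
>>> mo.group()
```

This matches optionally any character except [2n7]; then a digit, then optionally a digit (captured).
`search` walks the string left to right and returns the first match it finds.
The match spans [1:2] → '2'.
Captured: group 1 = '2'.

'2'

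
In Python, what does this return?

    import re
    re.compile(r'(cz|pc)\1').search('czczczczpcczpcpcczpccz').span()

(0, 4)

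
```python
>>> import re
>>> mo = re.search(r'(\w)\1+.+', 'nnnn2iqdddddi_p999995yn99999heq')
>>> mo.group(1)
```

A backreference is literal: `\1` must see the identical characters the first group matched.
Unlike `match`, `search` isn't anchored — it looks for the pattern anywhere in the string.
The match spans [0:31] → 'nnnn2iqdddddi_p999995yn99999heq'.
Captured: group 1 = 'n'.

'n'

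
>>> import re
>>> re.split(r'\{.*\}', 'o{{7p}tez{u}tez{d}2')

['o', '2']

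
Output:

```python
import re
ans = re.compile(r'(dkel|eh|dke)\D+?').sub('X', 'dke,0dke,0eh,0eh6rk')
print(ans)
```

X0X0X0eh6rk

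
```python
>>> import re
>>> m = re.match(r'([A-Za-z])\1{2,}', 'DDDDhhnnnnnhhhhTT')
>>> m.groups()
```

The match spans [0:4] → 'DDDD'.
Captured: group 1 = 'D'.

('D',)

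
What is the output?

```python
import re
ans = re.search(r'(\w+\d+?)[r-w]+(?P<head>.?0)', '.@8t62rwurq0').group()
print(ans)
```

Pattern: one or more of a word character, then one or more of a digit (lazy) (captured); then one or more of a character in [r-w]; then optionally any character, then the literal '0' (captured as 'head').
`search` walks the string left to right and returns the first match it finds.
The match spans [2:12] → '8t62rwurq0'.
Captured: group 1 = '8t62', group 2 = 'q0'.

8t62rwurq0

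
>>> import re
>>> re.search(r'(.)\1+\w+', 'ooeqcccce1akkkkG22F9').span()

(0, 20)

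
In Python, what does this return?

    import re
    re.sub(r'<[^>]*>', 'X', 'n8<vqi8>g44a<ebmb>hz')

`sub` substitutes 'X' at each match site.

'n8Xg44aXhz'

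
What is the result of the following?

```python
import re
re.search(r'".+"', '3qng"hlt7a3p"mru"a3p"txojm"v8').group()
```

`search` walks the string left to right and returns the first match it finds.
The match spans [4:27] → '"hlt7a3p"mru"a3p"txojm"'.

'"hlt7a3p"mru"a3p"txojm"'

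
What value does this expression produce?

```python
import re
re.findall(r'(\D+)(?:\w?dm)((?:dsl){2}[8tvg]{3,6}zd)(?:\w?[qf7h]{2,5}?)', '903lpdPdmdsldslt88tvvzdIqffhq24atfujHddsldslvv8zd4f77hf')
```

[('lpdP', 'dsldslt88tvvzd')]

Pattern: one or more of a non-digit (captured); then optionally a word character, then the literal 'dm' (non-capturing group); then the literal 'dsl' repeated 2 times, then 3 to 6 of one of [8tvg], then the literal 'zd' (captured); then optionally a word character, then 2 to 5 of one of [qf7h] (lazy) (non-capturing group).
Matches: at [3:26] match 'lpdPdmdsldslt88tvvzdIqf', groups = ('lpdP', 'dsldslt88tvvzd').
2 groups means the one result is a tuple of 2 captured strings — 1 here.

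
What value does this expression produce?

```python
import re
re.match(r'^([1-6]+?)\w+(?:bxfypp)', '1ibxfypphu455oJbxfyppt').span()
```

The pattern matches anchored at the start of the string; then one or more of a character in [1-6] (lazy) (captured); then one or more of a word character; then the literal 'bxf', then the literal 'ypp' (non-capturing group).
`match` is anchored at position 0; if the pattern doesn't fit there, it returns None.
The match spans [0:21] → '1ibxfypphu455oJbxfypp'.
Captured: group 1 = '1'.

(0, 21)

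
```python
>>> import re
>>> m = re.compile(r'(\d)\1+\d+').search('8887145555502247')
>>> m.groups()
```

('8',)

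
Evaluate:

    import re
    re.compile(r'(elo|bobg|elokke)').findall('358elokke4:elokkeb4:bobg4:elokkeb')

['elo', 'elo', 'bobg', 'elo']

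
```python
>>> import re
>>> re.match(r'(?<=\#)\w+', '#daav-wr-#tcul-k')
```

None

The lookaround is zero-width — it requires the adjacent text to match without consuming it, so the asserted text isn't part of the match.
`re.match` won't scan ahead — the pattern has to work from the very first character.
Here position 0 doesn't satisfy it, so the call returns None.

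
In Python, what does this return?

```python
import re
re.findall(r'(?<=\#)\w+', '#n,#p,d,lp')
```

Lookahead/lookbehind check context without consuming it, so the matched span excludes the asserted characters.
With no groups in the pattern, `findall` gives back each whole match — 2 here.

['n', 'p']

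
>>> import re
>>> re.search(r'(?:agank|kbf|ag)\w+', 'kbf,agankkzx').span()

(4, 12)

`search` walks the string left to right and returns the first match it finds.
The match spans [4:12] → 'agankkzx'.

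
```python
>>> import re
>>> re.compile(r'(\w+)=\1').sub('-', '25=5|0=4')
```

'2-|0=4'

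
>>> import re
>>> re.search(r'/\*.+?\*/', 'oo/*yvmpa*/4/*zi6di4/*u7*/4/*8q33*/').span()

(2, 11)

The match spans [2:11] → '/*yvmpa*/'.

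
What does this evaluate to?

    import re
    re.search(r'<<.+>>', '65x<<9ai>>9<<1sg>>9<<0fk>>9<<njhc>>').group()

`re.search` tries every starting position until one works.
The match spans [3:35] → '<<9ai>>9<<1sg>>9<<0fk>>9<<njhc>>'.

'<<9ai>>9<<1sg>>9<<0fk>>9<<njhc>>'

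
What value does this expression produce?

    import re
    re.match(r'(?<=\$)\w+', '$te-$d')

None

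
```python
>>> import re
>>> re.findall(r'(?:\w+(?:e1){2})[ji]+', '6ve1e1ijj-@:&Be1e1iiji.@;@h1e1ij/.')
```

The pattern matches one or more of a word character, then the literal 'e1' repeated 2 times (non-capturing group); then one or more of one of [ji].
With no groups in the pattern, `findall` gives back each whole match — 2 here.

['6ve1e1ijj', 'Be1e1iiji']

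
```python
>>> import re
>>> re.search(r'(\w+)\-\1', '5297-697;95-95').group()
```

'95-95'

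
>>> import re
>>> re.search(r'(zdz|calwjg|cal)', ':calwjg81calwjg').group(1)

Branches in `(...|...)` are attempted left-to-right; the first branch that allows the whole pattern to succeed is taken.
`re.search` tries every starting position until one works.
The match spans [1:7] → 'calwjg'.
Captured: group 1 = 'calwjg'.

'calwjg'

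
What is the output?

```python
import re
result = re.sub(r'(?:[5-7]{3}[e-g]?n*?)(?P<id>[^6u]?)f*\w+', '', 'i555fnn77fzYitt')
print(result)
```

i

This matches exactly 3 of a character in [5-7], then optionally a character in [e-g], then zero or more of the literal 'n' (lazy) (non-capturing group); then optionally any character except [6u] (captured as 'id'); then zero or more of a literal 'f', then one or more of a word character.
Matches: at [1:15] → '555fnn77fzYitt'.
`sub` substitutes '' at each match site.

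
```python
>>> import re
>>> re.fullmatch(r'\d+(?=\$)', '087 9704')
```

None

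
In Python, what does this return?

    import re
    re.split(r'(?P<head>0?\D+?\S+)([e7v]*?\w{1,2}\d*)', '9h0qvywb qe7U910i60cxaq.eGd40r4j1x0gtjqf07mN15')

Pattern: optionally a literal '0', then one or more of a non-digit (lazy), then one or more of a non-whitespace character (captured as 'head'); then zero or more of one of [e7v] (lazy), then 1 to 2 of a word character, then zero or more of a digit (captured).
Matches to split on: at [1:8] → 'h0qvywb'; at [8:46] → ' qe7U910i60cxaq.eGd40r4j1x0gtjqf07mN15'.
With a capturing group present, the delimiter's captured portion is kept in the result list.

['9', 'h0qvyw', 'b', '', ' qe7U910i60cxaq.eGd40r4j1x0gtjqf07mN1', '5', '']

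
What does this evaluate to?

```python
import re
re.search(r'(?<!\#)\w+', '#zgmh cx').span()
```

`(?!…)`/`(?<!…)` only lets a position through if the neighbouring text does NOT match; no characters are consumed.
The match spans [2:5] → 'gmh'.

(2, 5)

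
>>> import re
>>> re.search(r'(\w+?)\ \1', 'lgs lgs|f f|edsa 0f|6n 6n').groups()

('lgs',)

The match spans [0:7] → 'lgs lgs'.
Captured: group 1 = 'lgs'.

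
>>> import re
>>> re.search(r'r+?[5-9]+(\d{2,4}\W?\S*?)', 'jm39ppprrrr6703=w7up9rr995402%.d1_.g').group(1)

The pattern matches one or more of a literal 'r' (lazy), then one or more of a character in [5-9]; then 2 to 4 of a digit, then optionally a non-word character, then zero or more of a non-whitespace character (lazy) (captured).
A `+?`/`*?`/`{m,n}?` starts at its minimum and grows only as far as needed for what follows to match.
`re.search` tries every starting position until one works.
The match spans [7:16] → 'rrrr6703='.
Captured: group 1 = '03='.

'03='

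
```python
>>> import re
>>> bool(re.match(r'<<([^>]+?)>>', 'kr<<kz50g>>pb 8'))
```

False

`re.match` won't scan ahead — the pattern has to work from the very first character.
Here the string doesn't start with a match, so the call returns None, and `bool(None)` is False.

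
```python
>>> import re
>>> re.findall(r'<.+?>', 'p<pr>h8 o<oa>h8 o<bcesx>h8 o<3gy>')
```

['<pr>', '<oa>', '<bcesx>', '<3gy>']

A `+?`/`*?`/`{m,n}?` starts at its minimum and grows only as far as needed for what follows to match.
`findall` yields the raw match text (4 of them) because the pattern has no groups.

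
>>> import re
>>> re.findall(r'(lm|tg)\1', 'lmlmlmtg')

`\1` has to match the exact text group 1 already captured.
Walking the string: at [0:4] match 'lmlm', group 1 = 'lm'.
Because there's exactly one group, `findall` drops the full match and keeps group 1 from the one hit.

['lm']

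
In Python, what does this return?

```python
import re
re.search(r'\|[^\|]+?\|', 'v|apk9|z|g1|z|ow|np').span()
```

(1, 7)

Unlike `match`, `search` isn't anchored — it looks for the pattern anywhere in the string.
The match spans [1:7] → '|apk9|'.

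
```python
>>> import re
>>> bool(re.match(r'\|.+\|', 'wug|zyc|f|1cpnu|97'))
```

With `match`, the pattern is implicitly anchored at the beginning.
Here the pattern fails at index 0, so the call returns None, and `bool(None)` is False.

False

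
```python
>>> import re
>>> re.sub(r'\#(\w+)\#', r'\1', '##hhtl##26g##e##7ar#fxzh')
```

'#hhtl26ge7arfxzh'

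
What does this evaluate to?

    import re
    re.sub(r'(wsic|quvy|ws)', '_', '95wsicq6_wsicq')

'95_q6__q'

The regex engine tests alternatives in the order written; an earlier branch that matches wins even if a later one would match more.
Each match is replaced by '_'.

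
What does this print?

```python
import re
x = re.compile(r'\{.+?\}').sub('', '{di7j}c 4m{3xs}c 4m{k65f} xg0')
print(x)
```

c 4mc 4m xg0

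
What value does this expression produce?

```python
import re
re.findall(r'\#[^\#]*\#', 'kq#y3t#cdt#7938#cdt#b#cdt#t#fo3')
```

['#y3t#', '#7938#', '#b#', '#t#']

Scanning left to right: at [2:7] → '#y3t#'; at [10:16] → '#7938#'; at [19:22] → '#b#'; at [25:28] → '#t#'.
Since nothing is captured, `findall` lists the 4 matched substrings directly.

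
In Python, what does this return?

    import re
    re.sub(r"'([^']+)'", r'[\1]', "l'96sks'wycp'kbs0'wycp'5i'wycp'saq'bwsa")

'l[96sks]wycp[kbs0]wycp[5i]wycp[saq]bwsa'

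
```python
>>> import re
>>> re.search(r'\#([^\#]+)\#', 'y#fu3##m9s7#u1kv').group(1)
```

`search` walks the string left to right and returns the first match it finds.
The match spans [1:6] → '#fu3#'.
Captured: group 1 = 'fu3'.

'fu3'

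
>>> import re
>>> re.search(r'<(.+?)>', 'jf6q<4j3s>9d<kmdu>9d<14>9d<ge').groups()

A non-greedy quantifier consumes as few characters as it can — just enough that the remainder of the pattern still matches from where it stops; whatever follows it matches normally.
`re.search` scans for the first position where the pattern succeeds.
The match spans [4:10] → '<4j3s>'.
Captured: group 1 = '4j3s'.

('4j3s',)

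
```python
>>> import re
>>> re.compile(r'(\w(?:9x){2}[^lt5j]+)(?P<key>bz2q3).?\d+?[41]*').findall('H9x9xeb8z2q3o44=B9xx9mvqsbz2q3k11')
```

[('H9x9xeb8z2q3o44=B9xx9mvqs', 'bz2q3')]

This matches a word character, then the literal '9x' repeated 2 times, then one or more of any character except [lt5j] (captured); then the literal 'bz2', then the literal 'q3' (captured as 'key'); then optionally any character, then one or more of a digit (lazy), then zero or more of one of [41].
2 groups means the one result is a tuple of 2 captured strings — 1 here.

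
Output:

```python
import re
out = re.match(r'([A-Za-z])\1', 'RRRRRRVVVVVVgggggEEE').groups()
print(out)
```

The match spans [0:2] → 'RR'.
Captured: group 1 = 'R'.

('R',)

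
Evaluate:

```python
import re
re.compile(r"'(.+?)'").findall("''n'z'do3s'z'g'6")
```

["'n", 'do3s', 'g']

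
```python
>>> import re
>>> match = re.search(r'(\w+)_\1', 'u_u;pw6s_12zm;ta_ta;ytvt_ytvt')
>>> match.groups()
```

The backreference `\1` re-matches whatever the first group consumed, character for character.
`re.search` scans for the first position where the pattern succeeds.
The match spans [0:3] → 'u_u'.
Captured: group 1 = 'u'.

('u',)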